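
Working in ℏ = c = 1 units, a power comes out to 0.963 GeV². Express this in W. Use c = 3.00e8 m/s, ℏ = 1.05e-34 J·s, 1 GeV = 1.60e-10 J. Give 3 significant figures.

Power is [E]/[T] = [E]²/ℏ.
1 GeV² → 1/ℏ × (1 GeV in J)² = 2.44e14 W.
Result: 0.963 × 2.44e14 = 2.35e14 W.

2.35e14 W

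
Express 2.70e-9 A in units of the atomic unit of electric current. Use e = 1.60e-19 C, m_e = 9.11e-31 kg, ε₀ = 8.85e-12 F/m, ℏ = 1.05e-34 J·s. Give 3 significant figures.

4.05e-7

atomic unit of electric current: I_au = e E_h/ℏ = m_e e⁵/((4πε₀)²ℏ³) = 6.67e-3 A.
2.70e-9 / 6.67e-3 = 4.05e-7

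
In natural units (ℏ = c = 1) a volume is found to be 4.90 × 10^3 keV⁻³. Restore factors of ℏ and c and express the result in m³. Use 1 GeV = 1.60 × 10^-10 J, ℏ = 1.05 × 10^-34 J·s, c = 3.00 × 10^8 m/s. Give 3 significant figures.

Volume is [L]³ = [E]⁻³·(ℏc)³.
1 GeV⁻³ → (ℏc)³ × (1 GeV in J)⁻³ = 7.63 × 10^-48 m³.
Convert the energy scale: 4.90 × 10^3 keV⁻³ = 4.90 × 10^21 GeV⁻³.
Result: 4.90 × 10^21 × 7.63 × 10^-48 = 3.74 × 10^-26 m³.

3.74 × 10^-26 m³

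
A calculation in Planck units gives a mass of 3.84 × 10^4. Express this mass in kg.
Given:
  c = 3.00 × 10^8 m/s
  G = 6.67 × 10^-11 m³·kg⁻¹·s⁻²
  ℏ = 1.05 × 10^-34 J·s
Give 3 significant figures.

8.34 × 10^-4 kg

One Planck mass: m_P = √(ℏc/G) = 2.17 × 10^-8 kg.
3.84 × 10^4 × 2.17 × 10^-8 kg = 8.34 × 10^-4 kg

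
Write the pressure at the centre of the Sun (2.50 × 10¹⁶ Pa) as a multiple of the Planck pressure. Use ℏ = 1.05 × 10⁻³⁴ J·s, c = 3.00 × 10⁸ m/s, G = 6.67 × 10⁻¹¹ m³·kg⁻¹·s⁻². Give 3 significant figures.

5.34 × 10⁻⁹⁸

Planck pressure: p_P = c⁷/(ℏG²) = 4.68 × 10¹¹³ Pa.
2.50 × 10¹⁶ / 4.68 × 10¹¹³ = 5.34 × 10⁻⁹⁸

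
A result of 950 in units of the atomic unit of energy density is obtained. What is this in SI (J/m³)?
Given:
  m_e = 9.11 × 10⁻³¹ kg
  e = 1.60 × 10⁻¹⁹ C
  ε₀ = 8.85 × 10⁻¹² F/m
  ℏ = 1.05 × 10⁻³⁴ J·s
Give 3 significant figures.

One atomic unit of energy density: u_au = E_h/a₀³ = m_e⁴e¹⁰/((4πε₀)⁵ℏ⁸) = 3.01 × 10¹³ J/m³.
950 × 3.01 × 10¹³ J/m³ = 2.86 × 10¹⁶ J/m³

2.86 × 10¹⁶ J/m³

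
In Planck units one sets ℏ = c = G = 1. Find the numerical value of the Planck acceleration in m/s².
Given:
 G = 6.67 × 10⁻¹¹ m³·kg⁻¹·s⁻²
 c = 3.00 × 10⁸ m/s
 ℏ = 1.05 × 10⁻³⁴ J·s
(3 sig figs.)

a_P = √(c⁷/(ℏG))
  = √(3.12 × 10¹⁰³)
  = 5.59 × 10⁵¹ m/s²

5.59 × 10⁵¹ m/s²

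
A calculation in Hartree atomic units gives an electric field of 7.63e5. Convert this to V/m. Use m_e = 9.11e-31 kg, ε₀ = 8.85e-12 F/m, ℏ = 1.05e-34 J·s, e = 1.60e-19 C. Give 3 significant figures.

3.97e17 V/m

One atomic unit of electric field: E_au = E_h/(e a₀) = m_e²e⁵/((4πε₀)³ℏ⁴) = 5.20e11 V/m.
7.63e5 × 5.20e11 V/m = 3.97e17 V/m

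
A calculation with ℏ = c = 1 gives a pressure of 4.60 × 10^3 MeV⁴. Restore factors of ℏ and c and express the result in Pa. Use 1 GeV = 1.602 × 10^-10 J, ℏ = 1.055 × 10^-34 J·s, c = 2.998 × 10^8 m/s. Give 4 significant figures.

Pressure is [E]/[L]³ = [E]⁴/(ℏc)³.
1 GeV⁴ → 1/(ℏc)³ × (1 GeV in J)⁴ = 2.082 × 10^37 Pa.
Convert the energy scale: 4.60 × 10^3 MeV⁴ = 4.60 × 10^-9 GeV⁴.
Result: 4.60 × 10^-9 × 2.082 × 10^37 = 9.575 × 10^28 Pa.

9.575 × 10^28 Pa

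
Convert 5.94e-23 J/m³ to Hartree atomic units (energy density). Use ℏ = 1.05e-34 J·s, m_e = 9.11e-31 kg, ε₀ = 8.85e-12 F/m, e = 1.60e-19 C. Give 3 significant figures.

1.97e-36

atomic unit of energy density: u_au = E_h/a₀³ = m_e⁴e¹⁰/((4πε₀)⁵ℏ⁸) = 3.01e13 J/m³.
5.94e-23 / 3.01e13 = 1.97e-36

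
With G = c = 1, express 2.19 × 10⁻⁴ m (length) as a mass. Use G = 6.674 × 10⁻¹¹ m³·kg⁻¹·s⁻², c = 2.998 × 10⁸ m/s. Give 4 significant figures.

Length → mass via c²/G.
2.19 × 10⁻⁴ m × (c²/G) = 2.949 × 10²³ kg

2.949 × 10²³ kg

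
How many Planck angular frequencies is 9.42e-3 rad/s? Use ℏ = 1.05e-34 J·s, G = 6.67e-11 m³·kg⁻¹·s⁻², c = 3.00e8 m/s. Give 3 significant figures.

5.06e-46

Planck angular frequency: ω_P = √(c⁵/(ℏG)) = 1.86e43 rad/s.
9.42e-3 / 1.86e43 = 5.06e-46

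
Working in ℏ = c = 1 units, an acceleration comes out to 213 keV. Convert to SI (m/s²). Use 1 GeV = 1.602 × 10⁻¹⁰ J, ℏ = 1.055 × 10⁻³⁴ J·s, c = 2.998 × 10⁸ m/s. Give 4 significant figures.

Acceleration is [L]/[T]² = c·[E]/ℏ.
1 GeV → c/ℏ × (1 GeV in J) = 4.552 × 10³² m/s².
Convert the energy scale: 213 keV = 2.13 × 10⁻⁴ GeV.
Result: 2.13 × 10⁻⁴ × 4.552 × 10³² = 9.697 × 10²⁸ m/s².

9.697 × 10²⁸ m/s²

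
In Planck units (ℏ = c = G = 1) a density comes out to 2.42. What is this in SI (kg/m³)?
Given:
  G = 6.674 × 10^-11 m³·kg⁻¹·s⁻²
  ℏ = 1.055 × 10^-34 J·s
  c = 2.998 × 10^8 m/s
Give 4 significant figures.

1.247 × 10^97 kg/m³

One Planck density: ρ_P = c⁵/(ℏG²) = 5.154 × 10^96 kg/m³.
2.42 × 5.154 × 10^96 kg/m³ = 1.247 × 10^97 kg/m³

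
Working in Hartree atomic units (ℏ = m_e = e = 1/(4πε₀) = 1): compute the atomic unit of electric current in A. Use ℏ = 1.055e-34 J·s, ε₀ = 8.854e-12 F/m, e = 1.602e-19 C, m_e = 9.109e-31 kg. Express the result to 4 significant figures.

6.612e-3 A

Dimensional analysis gives I_au = e E_h/ℏ = m_e e⁵/((4πε₀)²ℏ³).
E_h = 4.354e-18 J
e·E_h/ℏ = 6.612e-3 A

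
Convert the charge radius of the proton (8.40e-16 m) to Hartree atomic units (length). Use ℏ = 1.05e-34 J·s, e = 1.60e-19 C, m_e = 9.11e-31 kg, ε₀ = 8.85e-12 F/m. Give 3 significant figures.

1.60e-5

Bohr radius: a₀ = 4πε₀ℏ²/(m_e e²) = 5.26e-11 m.
8.40e-16 / 5.26e-11 = 1.60e-5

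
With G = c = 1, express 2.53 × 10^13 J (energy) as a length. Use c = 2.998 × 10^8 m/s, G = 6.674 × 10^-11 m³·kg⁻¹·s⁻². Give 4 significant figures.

Energy → length via G/c⁴.
2.53 × 10^13 J × (G/c⁴) = 2.090 × 10^-31 m

2.090 × 10^-31 m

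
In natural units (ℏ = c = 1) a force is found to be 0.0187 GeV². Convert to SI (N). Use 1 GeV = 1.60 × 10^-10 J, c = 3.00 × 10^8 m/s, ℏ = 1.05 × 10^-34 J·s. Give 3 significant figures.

1.52 × 10^4 N

Force is [E]/[L] = [E]²/(ℏc); restore (ℏc)⁻¹.
1 GeV² → 1/(ℏc) × (1 GeV in J)² = 8.13 × 10^5 N.
Result: 0.0187 × 8.13 × 10^5 = 1.52 × 10^4 N.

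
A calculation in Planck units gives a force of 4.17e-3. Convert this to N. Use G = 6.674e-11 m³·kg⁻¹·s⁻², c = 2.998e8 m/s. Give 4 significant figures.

One Planck force: F_P = c⁴/G = 1.210e44 N.
4.17e-3 × 1.210e44 N = 5.048e41 N

5.048e41 N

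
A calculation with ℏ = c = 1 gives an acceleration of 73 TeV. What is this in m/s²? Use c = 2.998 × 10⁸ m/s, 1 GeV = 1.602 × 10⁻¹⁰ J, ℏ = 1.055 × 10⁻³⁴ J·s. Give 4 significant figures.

Acceleration is [L]/[T]² = c·[E]/ℏ.
1 GeV → c/ℏ × (1 GeV in J) = 4.552 × 10³² m/s².
Convert the energy scale: 73 TeV = 7.30 × 10⁴ GeV.
Result: 7.30 × 10⁴ × 4.552 × 10³² = 3.323 × 10³⁷ m/s².

3.323 × 10³⁷ m/s²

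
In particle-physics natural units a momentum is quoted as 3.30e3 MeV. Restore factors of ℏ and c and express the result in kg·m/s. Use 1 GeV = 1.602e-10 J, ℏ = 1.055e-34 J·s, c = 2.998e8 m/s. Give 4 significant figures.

1.763e-18 kg·m/s

Momentum is [E]/c; divide by c.
1 GeV → 1/c × (1 GeV in J) = 5.344e-19 kg·m/s.
Convert the energy scale: 3.30e3 MeV = 3.30 GeV.
Result: 3.30 × 5.344e-19 = 1.763e-18 kg·m/s.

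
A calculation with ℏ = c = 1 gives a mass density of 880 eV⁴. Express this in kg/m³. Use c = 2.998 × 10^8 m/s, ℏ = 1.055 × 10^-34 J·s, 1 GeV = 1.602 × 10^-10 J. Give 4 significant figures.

Mass density is [E]/(c²[L]³) = [E]⁴/(ℏ³c⁵).
1 GeV⁴ → 1/(ℏ³c⁵) × (1 GeV in J)⁴ = 2.316 × 10^20 kg/m³.
Convert the energy scale: 880 eV⁴ = 8.80 × 10^-34 GeV⁴.
Result: 8.80 × 10^-34 × 2.316 × 10^20 = 2.038 × 10^-13 kg/m³.

2.038 × 10^-13 kg/m³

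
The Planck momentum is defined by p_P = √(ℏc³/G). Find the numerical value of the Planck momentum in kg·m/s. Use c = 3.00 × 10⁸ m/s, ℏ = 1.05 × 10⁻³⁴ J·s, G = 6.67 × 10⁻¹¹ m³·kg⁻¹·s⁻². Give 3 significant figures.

p_P = √(ℏc³/G)
  = √(42.5)
  = 6.52 kg·m/s

6.52 kg·m/s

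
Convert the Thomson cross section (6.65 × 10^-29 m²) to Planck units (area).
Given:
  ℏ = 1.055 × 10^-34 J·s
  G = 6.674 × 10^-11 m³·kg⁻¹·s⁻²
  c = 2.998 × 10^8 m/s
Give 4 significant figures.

Planck area: A_P = ℏG/c³ = 2.613 × 10^-70 m².
6.65 × 10^-29 / 2.613 × 10^-70 = 2.545 × 10^41

2.545 × 10^41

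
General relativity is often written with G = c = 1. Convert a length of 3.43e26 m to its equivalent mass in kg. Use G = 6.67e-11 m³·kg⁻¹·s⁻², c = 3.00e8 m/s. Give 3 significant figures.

Length → mass via c²/G.
3.43e26 m × (c²/G) = 4.63e53 kg

4.63e53 kg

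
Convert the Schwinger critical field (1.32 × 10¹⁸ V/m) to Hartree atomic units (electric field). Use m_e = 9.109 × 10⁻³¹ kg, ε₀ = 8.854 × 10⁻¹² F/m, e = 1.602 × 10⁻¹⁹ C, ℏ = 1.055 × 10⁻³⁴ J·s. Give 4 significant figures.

atomic unit of electric field: E_au = E_h/(e a₀) = m_e²e⁵/((4πε₀)³ℏ⁴) = 5.131 × 10¹¹ V/m.
1.32 × 10¹⁸ / 5.131 × 10¹¹ = 2.573 × 10⁶

2.573 × 10⁶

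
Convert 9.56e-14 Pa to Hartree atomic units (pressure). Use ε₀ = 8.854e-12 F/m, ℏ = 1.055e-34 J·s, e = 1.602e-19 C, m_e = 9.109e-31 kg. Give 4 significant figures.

atomic unit of pressure: P_au = E_h/a₀³ = m_e⁴e¹⁰/((4πε₀)⁵ℏ⁸) = 2.929e13 Pa.
9.56e-14 / 2.929e13 = 3.264e-27

3.264e-27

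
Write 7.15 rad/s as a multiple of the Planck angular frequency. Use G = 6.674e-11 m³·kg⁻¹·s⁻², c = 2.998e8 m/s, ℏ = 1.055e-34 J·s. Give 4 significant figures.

Planck angular frequency: ω_P = √(c⁵/(ℏG)) = 1.855e43 rad/s.
7.15 / 1.855e43 = 3.855e-43

3.855e-43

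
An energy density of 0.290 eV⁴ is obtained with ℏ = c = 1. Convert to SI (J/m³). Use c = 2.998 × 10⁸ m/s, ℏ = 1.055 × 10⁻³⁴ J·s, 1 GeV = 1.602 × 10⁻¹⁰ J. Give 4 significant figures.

[E]/[L]³ = [E]⁴/(ℏc)³; restore (ℏc)⁻³.
1 GeV⁴ → 1/(ℏc)³ × (1 GeV in J)⁴ = 2.082 × 10³⁷ J/m³.
Convert the energy scale: 0.290 eV⁴ = 2.90 × 10⁻³⁷ GeV⁴.
Result: 2.90 × 10⁻³⁷ × 2.082 × 10³⁷ = 6.037 J/m³.

6.037 J/m³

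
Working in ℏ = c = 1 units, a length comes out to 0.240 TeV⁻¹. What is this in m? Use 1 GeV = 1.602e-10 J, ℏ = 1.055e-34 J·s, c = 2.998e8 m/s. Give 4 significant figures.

A length is [E]⁻¹ in ℏ=c=1; restore one factor of ℏc.
1 GeV⁻¹ → ℏc × (1 GeV in J)⁻¹ = 1.974e-16 m.
Convert the energy scale: 0.240 TeV⁻¹ = 2.40e-4 GeV⁻¹.
Result: 2.40e-4 × 1.974e-16 = 4.738e-20 m.

4.738e-20 m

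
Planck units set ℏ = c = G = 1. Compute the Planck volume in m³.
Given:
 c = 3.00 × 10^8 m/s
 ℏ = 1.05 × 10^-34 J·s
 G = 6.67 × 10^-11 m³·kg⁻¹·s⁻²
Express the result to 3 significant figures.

The unique combination of the constants set to 1 with dimensions of volume is V_P = (ℏG/c³)^(3/2).
  = √(1.75 × 10^-209)
  = 4.18 × 10^-105 m³

4.18 × 10^-105 m³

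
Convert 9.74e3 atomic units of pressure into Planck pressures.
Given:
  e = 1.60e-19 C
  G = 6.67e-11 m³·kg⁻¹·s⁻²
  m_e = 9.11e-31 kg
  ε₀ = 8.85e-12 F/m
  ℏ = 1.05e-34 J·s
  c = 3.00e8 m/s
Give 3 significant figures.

6.27e-97

atomic unit of pressure: P_au = E_h/a₀³ = m_e⁴e¹⁰/((4πε₀)⁵ℏ⁸) = 3.01e13 Pa
Planck pressure: p_P = c⁷/(ℏG²) = 4.68e113 Pa
9.74e3 × 3.01e13 / 4.68e113 = 6.27e-97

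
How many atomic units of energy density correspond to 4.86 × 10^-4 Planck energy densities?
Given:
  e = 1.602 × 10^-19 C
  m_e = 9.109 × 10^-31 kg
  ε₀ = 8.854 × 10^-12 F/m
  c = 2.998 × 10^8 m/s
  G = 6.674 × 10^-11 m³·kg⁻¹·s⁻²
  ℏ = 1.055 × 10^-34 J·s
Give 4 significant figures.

Planck energy density: u_P = c⁷/(ℏG²) = 4.632 × 10^113 J/m³
atomic unit of energy density: u_au = E_h/a₀³ = m_e⁴e¹⁰/((4πε₀)⁵ℏ⁸) = 2.929 × 10^13 J/m³
4.86 × 10^-4 × 4.632 × 10^113 / 2.929 × 10^13 = 7.686 × 10^96

7.686 × 10^96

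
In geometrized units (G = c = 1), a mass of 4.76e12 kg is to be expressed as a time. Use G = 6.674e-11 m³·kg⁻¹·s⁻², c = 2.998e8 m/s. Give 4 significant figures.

Mass → time via G/c³.
4.76e12 kg × (G/c³) = 1.179e-23 s

1.179e-23 s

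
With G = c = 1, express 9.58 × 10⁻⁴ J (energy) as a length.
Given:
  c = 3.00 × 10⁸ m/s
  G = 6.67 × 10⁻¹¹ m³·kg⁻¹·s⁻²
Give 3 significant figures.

Energy → length via G/c⁴.
9.58 × 10⁻⁴ J × (G/c⁴) = 7.89 × 10⁻⁴⁸ m

7.89 × 10⁻⁴⁸ m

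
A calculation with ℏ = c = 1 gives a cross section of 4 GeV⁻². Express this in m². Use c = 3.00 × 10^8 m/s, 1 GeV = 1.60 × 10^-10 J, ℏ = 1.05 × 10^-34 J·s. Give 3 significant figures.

1.55 × 10^-31 m²

Area is [L]² = [E]⁻²·(ℏc)²; restore (ℏc)².
1 GeV⁻² → (ℏc)² × (1 GeV in J)⁻² = 3.88 × 10^-32 m².
Result: 4 × 3.88 × 10^-32 = 1.55 × 10^-31 m².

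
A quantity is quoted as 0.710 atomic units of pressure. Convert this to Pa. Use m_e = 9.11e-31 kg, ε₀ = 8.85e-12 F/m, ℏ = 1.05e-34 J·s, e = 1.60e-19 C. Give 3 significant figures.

One atomic unit of pressure: P_au = E_h/a₀³ = m_e⁴e¹⁰/((4πε₀)⁵ℏ⁸) = 3.01e13 Pa.
0.710 × 3.01e13 Pa = 2.14e13 Pa

2.14e13 Pa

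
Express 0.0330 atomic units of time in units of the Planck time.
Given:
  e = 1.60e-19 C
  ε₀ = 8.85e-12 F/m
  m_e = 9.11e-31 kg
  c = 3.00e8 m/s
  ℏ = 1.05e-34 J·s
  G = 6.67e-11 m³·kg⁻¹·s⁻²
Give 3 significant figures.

atomic unit of time: τ_au = (4πε₀)²ℏ³/(m_e e⁴) = 2.40e-17 s
Planck time: t_P = √(ℏG/c⁵) = 5.37e-44 s
0.0330 × 2.40e-17 / 5.37e-44 = 1.47e25

1.47e25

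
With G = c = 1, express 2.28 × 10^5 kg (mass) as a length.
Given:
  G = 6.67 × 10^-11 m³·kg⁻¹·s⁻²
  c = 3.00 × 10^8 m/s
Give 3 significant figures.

1.69 × 10^-22 m

In G = c = 1 units mass has dimensions of length; the conversion factor is G/c².
2.28 × 10^5 kg × (G/c²) = 1.69 × 10^-22 m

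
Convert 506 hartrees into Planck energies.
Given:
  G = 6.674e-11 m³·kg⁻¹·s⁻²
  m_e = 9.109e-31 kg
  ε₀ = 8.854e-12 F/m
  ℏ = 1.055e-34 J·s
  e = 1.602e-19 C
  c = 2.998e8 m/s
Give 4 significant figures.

hartree: E_h = m_e e⁴/(4πε₀ℏ)² = 4.354e-18 J
Planck energy: E_P = √(ℏc⁵/G) = 1.957e9 J
506 × 4.354e-18 / 1.957e9 = 1.126e-24

1.126e-24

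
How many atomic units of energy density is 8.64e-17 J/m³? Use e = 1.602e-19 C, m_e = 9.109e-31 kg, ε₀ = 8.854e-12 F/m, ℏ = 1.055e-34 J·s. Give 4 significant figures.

atomic unit of energy density: u_au = E_h/a₀³ = m_e⁴e¹⁰/((4πε₀)⁵ℏ⁸) = 2.929e13 J/m³.
8.64e-17 / 2.929e13 = 2.950e-30

2.950e-30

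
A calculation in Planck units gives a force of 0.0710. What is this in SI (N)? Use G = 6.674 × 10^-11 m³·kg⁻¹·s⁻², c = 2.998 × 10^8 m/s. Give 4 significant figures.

One Planck force: F_P = c⁴/G = 1.210 × 10^44 N.
0.0710 × 1.210 × 10^44 N = 8.594 × 10^42 N

8.594 × 10^42 N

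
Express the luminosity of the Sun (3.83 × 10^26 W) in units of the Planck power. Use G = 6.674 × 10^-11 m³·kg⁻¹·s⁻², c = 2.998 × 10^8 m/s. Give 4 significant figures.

1.055 × 10^-26

Planck power: P_P = c⁵/G = 3.629 × 10^52 W.
3.83 × 10^26 / 3.629 × 10^52 = 1.055 × 10^-26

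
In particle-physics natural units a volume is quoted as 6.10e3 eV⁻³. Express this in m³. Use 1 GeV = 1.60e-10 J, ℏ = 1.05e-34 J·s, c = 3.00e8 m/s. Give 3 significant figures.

4.65e-17 m³

Volume is [L]³ = [E]⁻³·(ℏc)³.
1 GeV⁻³ → (ℏc)³ × (1 GeV in J)⁻³ = 7.63e-48 m³.
Convert the energy scale: 6.10e3 eV⁻³ = 6.10e30 GeV⁻³.
Result: 6.10e30 × 7.63e-48 = 4.65e-17 m³.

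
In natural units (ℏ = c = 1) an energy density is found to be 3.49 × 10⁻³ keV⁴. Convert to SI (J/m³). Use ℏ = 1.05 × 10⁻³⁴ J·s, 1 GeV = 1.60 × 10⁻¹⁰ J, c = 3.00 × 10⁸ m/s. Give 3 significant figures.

[E]/[L]³ = [E]⁴/(ℏc)³; restore (ℏc)⁻³.
1 GeV⁴ → 1/(ℏc)³ × (1 GeV in J)⁴ = 2.10 × 10³⁷ J/m³.
Convert the energy scale: 3.49 × 10⁻³ keV⁴ = 3.49 × 10⁻²⁷ GeV⁴.
Result: 3.49 × 10⁻²⁷ × 2.10 × 10³⁷ = 7.32 × 10¹⁰ J/m³.

7.32 × 10¹⁰ J/m³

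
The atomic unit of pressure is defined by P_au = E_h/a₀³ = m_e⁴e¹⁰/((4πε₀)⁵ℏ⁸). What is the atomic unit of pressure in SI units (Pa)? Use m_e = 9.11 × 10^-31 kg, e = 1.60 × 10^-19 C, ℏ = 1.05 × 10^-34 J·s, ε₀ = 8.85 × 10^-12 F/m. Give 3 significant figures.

3.01 × 10^13 Pa

P_au = E_h/a₀³ = m_e⁴e¹⁰/((4πε₀)⁵ℏ⁸)
E_h = 4.38 × 10^-18 J
a₀ = 5.26 × 10^-11 m
E_h/a₀³ = 3.01 × 10^13 Pa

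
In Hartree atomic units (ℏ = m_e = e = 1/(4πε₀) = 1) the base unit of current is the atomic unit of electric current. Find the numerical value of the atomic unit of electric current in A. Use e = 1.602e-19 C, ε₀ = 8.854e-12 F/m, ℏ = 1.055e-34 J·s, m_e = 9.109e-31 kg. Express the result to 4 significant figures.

6.612e-3 A

I_au = e E_h/ℏ = m_e e⁵/((4πε₀)²ℏ³)
E_h = 4.354e-18 J
e·E_h/ℏ = 6.612e-3 A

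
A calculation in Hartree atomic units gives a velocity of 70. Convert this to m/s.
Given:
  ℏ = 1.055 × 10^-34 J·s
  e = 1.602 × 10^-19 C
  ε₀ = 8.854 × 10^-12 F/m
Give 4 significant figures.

1.530 × 10^8 m/s

One atomic unit of velocity: v_au = e²/(4πε₀ℏ) = 2.186 × 10^6 m/s.
70 × 2.186 × 10^6 m/s = 1.530 × 10^8 m/s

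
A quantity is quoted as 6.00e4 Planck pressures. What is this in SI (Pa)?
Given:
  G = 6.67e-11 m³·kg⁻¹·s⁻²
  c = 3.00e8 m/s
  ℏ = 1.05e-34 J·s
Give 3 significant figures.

2.81e118 Pa

One Planck pressure: p_P = c⁷/(ℏG²) = 4.68e113 Pa.
6.00e4 × 4.68e113 Pa = 2.81e118 Pa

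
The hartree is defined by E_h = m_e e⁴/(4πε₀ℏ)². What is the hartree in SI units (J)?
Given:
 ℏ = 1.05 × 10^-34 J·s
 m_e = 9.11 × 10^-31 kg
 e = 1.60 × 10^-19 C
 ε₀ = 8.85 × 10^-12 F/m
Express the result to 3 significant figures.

4.38 × 10^-18 J

E_h = m_e e⁴/(4πε₀ℏ)²
  = 5.97 × 10^-106 / 1.36 × 10^-88
  = 4.38 × 10^-18 J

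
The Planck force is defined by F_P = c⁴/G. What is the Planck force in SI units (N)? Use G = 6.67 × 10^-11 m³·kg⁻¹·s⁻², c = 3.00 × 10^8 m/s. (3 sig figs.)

F_P = c⁴/G
  = 8.10 × 10^33 / 6.67 × 10^-11
  = 1.21 × 10^44 N

1.21 × 10^44 N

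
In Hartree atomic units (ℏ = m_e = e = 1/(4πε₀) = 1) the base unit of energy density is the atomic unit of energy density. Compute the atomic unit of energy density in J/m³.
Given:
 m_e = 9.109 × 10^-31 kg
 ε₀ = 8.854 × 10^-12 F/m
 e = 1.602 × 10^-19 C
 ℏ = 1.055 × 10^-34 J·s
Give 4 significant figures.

u_au = E_h/a₀³ = m_e⁴e¹⁰/((4πε₀)⁵ℏ⁸)
E_h = 4.354 × 10^-18 J
a₀ = 5.297 × 10^-11 m
E_h/a₀³ = 2.929 × 10^13 J/m³

2.929 × 10^13 J/m³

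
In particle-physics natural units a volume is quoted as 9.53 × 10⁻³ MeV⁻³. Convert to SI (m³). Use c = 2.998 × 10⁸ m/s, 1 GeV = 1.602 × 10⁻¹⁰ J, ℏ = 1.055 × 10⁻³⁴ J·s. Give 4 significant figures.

Volume is [L]³ = [E]⁻³·(ℏc)³.
1 GeV⁻³ → (ℏc)³ × (1 GeV in J)⁻³ = 7.696 × 10⁻⁴⁸ m³.
Convert the energy scale: 9.53 × 10⁻³ MeV⁻³ = 9.53 × 10⁶ GeV⁻³.
Result: 9.53 × 10⁶ × 7.696 × 10⁻⁴⁸ = 7.334 × 10⁻⁴¹ m³.

7.334 × 10⁻⁴¹ m³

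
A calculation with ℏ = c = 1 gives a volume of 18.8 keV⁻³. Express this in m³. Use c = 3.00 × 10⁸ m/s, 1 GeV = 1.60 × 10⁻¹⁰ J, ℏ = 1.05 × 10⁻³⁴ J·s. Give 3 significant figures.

Volume is [L]³ = [E]⁻³·(ℏc)³.
1 GeV⁻³ → (ℏc)³ × (1 GeV in J)⁻³ = 7.63 × 10⁻⁴⁸ m³.
Convert the energy scale: 18.8 keV⁻³ = 1.88 × 10¹⁹ GeV⁻³.
Result: 1.88 × 10¹⁹ × 7.63 × 10⁻⁴⁸ = 1.43 × 10⁻²⁸ m³.

1.43 × 10⁻²⁸ m³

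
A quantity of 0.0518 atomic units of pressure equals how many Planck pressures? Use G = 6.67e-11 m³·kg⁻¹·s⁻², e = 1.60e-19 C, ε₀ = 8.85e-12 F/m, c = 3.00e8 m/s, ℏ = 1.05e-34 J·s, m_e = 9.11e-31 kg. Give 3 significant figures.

3.33e-102

atomic unit of pressure: P_au = E_h/a₀³ = m_e⁴e¹⁰/((4πε₀)⁵ℏ⁸) = 3.01e13 Pa
Planck pressure: p_P = c⁷/(ℏG²) = 4.68e113 Pa
0.0518 × 3.01e13 / 4.68e113 = 3.33e-102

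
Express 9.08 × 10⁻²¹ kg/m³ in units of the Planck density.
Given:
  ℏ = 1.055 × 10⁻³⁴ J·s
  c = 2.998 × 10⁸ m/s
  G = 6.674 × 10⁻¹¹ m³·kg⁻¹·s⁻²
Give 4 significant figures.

Planck density: ρ_P = c⁵/(ℏG²) = 5.154 × 10⁹⁶ kg/m³.
9.08 × 10⁻²¹ / 5.154 × 10⁹⁶ = 1.762 × 10⁻¹¹⁷

1.762 × 10⁻¹¹⁷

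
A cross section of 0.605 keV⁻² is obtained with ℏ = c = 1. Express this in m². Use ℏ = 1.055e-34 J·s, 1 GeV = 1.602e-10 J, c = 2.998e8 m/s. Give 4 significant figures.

Area is [L]² = [E]⁻²·(ℏc)²; restore (ℏc)².
1 GeV⁻² → (ℏc)² × (1 GeV in J)⁻² = 3.898e-32 m².
Convert the energy scale: 0.605 keV⁻² = 6.05e11 GeV⁻².
Result: 6.05e11 × 3.898e-32 = 2.358e-20 m².

2.358e-20 m²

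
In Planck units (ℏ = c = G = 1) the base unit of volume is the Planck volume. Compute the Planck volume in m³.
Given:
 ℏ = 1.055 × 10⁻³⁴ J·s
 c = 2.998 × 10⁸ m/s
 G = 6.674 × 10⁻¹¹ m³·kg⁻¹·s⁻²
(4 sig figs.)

V_P = (ℏG/c³)^(3/2)
  = √(1.784 × 10⁻²⁰⁹)
  = 4.224 × 10⁻¹⁰⁵ m³

4.224 × 10⁻¹⁰⁵ m³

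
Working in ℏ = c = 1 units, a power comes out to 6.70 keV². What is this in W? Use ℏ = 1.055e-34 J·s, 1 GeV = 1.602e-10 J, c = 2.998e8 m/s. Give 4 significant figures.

Power is [E]/[T] = [E]²/ℏ.
1 GeV² → 1/ℏ × (1 GeV in J)² = 2.433e14 W.
Convert the energy scale: 6.70 keV² = 6.70e-12 GeV².
Result: 6.70e-12 × 2.433e14 = 1.630e3 W.

1.630e3 W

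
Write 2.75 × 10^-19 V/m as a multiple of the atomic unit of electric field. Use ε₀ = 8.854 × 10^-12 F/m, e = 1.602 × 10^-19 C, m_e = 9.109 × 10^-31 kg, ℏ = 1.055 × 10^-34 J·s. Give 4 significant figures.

5.360 × 10^-31

atomic unit of electric field: E_au = E_h/(e a₀) = m_e²e⁵/((4πε₀)³ℏ⁴) = 5.131 × 10^11 V/m.
2.75 × 10^-19 / 5.131 × 10^11 = 5.360 × 10^-31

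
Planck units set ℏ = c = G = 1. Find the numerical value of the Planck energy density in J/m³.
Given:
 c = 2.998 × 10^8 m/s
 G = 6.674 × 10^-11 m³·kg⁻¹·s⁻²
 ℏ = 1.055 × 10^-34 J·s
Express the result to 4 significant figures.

The unique combination of the constants set to 1 with dimensions of energy density is u_P = c⁷/(ℏG²).
  = 2.177 × 10^59 / 4.699 × 10^-55
  = 4.632 × 10^113 J/m³

4.632 × 10^113 J/m³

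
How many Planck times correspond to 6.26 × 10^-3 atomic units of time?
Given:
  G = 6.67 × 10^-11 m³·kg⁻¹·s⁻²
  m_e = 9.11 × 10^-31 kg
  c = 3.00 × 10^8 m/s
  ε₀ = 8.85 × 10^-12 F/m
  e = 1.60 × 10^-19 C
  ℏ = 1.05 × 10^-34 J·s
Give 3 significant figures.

2.80 × 10^24

atomic unit of time: τ_au = (4πε₀)²ℏ³/(m_e e⁴) = 2.40 × 10^-17 s
Planck time: t_P = √(ℏG/c⁵) = 5.37 × 10^-44 s
6.26 × 10^-3 × 2.40 × 10^-17 / 5.37 × 10^-44 = 2.80 × 10^24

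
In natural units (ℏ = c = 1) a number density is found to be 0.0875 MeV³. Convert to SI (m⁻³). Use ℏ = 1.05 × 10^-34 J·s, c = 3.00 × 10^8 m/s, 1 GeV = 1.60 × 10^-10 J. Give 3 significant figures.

Number density is [L]⁻³ = [E]³/(ℏc)³.
1 GeV³ → 1/(ℏc)³ × (1 GeV in J)³ = 1.31 × 10^47 m⁻³.
Convert the energy scale: 0.0875 MeV³ = 8.75 × 10^-11 GeV³.
Result: 8.75 × 10^-11 × 1.31 × 10^47 = 1.15 × 10^37 m⁻³.

1.15 × 10^37 m⁻³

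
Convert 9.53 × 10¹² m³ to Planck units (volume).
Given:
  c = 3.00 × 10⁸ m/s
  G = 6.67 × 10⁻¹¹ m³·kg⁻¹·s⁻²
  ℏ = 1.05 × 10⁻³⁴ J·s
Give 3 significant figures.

2.28 × 10¹¹⁷

Planck volume: V_P = (ℏG/c³)^(3/2) = 4.18 × 10⁻¹⁰⁵ m³.
9.53 × 10¹² / 4.18 × 10⁻¹⁰⁵ = 2.28 × 10¹¹⁷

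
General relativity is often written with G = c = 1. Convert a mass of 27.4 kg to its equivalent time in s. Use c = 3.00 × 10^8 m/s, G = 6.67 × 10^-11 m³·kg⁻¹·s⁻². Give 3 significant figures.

Mass → time via G/c³.
27.4 kg × (G/c³) = 6.77 × 10^-35 s

6.77 × 10^-35 s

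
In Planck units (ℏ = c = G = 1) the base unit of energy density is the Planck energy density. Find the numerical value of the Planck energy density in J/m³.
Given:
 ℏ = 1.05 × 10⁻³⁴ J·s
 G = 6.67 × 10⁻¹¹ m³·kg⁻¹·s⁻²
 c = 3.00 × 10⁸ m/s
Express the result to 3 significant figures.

4.68 × 10¹¹³ J/m³

u_P = c⁷/(ℏG²)
  = 2.19 × 10⁵⁹ / 4.67 × 10⁻⁵⁵
  = 4.68 × 10¹¹³ J/m³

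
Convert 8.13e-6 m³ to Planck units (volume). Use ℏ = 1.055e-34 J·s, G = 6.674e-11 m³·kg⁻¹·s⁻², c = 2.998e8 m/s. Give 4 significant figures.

1.925e99

Planck volume: V_P = (ℏG/c³)^(3/2) = 4.224e-105 m³.
8.13e-6 / 4.224e-105 = 1.925e99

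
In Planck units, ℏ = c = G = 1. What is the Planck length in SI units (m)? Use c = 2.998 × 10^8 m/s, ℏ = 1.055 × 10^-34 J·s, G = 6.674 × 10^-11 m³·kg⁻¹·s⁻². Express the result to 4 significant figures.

1.616 × 10^-35 m

Dimensional analysis gives ℓ_P = √(ℏG/c³).
  = √(2.613 × 10^-70)
  = 1.616 × 10^-35 m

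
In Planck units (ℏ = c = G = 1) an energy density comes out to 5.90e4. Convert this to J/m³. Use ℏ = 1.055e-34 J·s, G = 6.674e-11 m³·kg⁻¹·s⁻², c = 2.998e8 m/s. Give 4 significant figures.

2.733e118 J/m³

One Planck energy density: u_P = c⁷/(ℏG²) = 4.632e113 J/m³.
5.90e4 × 4.632e113 J/m³ = 2.733e118 J/m³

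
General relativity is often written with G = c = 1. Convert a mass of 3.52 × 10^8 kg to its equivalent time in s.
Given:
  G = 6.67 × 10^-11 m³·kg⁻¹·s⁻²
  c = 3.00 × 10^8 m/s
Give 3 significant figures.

Mass → time via G/c³.
3.52 × 10^8 kg × (G/c³) = 8.70 × 10^-28 s

8.70 × 10^-28 s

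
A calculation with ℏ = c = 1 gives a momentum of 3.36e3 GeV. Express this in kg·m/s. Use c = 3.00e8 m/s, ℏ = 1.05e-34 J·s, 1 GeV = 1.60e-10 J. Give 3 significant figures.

1.79e-15 kg·m/s

Momentum is [E]/c; divide by c.
1 GeV → 1/c × (1 GeV in J) = 5.33e-19 kg·m/s.
Result: 3.36e3 × 5.33e-19 = 1.79e-15 kg·m/s.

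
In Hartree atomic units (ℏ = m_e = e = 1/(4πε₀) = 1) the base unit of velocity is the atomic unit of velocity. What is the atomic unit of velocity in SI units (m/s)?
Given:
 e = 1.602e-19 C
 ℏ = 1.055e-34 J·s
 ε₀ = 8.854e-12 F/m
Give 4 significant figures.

2.186e6 m/s

v_au = e²/(4πε₀ℏ)
  = 2.566e-38 / 1.174e-44
  = 2.186e6 m/s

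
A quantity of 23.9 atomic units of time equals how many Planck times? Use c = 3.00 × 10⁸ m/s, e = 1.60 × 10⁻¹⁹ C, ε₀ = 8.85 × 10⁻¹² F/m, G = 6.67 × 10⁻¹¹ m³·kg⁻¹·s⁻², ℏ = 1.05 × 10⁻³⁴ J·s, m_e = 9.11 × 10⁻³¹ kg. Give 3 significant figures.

1.07 × 10²⁸

atomic unit of time: τ_au = (4πε₀)²ℏ³/(m_e e⁴) = 2.40 × 10⁻¹⁷ s
Planck time: t_P = √(ℏG/c⁵) = 5.37 × 10⁻⁴⁴ s
23.9 × 2.40 × 10⁻¹⁷ / 5.37 × 10⁻⁴⁴ = 1.07 × 10²⁸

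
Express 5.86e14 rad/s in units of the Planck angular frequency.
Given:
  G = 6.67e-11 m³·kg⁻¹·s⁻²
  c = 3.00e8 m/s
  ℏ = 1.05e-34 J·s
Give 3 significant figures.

3.15e-29

Planck angular frequency: ω_P = √(c⁵/(ℏG)) = 1.86e43 rad/s.
5.86e14 / 1.86e43 = 3.15e-29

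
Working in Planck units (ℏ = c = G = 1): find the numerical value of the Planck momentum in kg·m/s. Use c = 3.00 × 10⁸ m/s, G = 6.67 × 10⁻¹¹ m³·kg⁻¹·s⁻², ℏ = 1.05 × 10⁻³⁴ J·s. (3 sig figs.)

6.52 kg·m/s

From ℏ = c = G = 1 the momentum scale is p_P = √(ℏc³/G).
  = √(42.5)
  = 6.52 kg·m/s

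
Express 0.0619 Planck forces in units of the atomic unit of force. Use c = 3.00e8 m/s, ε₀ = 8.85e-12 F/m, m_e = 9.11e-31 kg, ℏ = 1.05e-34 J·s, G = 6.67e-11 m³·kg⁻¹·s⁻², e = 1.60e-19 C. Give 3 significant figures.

Planck force: F_P = c⁴/G = 1.21e44 N
atomic unit of force: F_au = E_h/a₀ = m_e²e⁶/((4πε₀)³ℏ⁴) = 8.33e-8 N
0.0619 × 1.21e44 / 8.33e-8 = 9.03e49

9.03e49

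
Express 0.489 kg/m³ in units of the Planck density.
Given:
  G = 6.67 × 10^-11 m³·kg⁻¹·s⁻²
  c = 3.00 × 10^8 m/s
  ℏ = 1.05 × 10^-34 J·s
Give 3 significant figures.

Planck density: ρ_P = c⁵/(ℏG²) = 5.20 × 10^96 kg/m³.
0.489 / 5.20 × 10^96 = 9.40 × 10^-98

9.40 × 10^-98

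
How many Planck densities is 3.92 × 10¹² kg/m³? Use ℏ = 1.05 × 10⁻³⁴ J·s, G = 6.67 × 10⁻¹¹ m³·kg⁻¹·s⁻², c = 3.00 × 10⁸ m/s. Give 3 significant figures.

7.54 × 10⁻⁸⁵

Planck density: ρ_P = c⁵/(ℏG²) = 5.20 × 10⁹⁶ kg/m³.
3.92 × 10¹² / 5.20 × 10⁹⁶ = 7.54 × 10⁻⁸⁵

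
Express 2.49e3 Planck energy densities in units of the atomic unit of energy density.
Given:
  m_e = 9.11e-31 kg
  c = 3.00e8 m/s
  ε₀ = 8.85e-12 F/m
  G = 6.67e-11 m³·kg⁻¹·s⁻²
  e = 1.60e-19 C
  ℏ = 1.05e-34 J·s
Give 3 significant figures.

Planck energy density: u_P = c⁷/(ℏG²) = 4.68e113 J/m³
atomic unit of energy density: u_au = E_h/a₀³ = m_e⁴e¹⁰/((4πε₀)⁵ℏ⁸) = 3.01e13 J/m³
2.49e3 × 4.68e113 / 3.01e13 = 3.87e103

3.87e103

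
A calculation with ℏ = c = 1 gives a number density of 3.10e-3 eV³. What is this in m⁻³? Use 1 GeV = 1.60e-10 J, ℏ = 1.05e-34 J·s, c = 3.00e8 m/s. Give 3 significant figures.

4.06e17 m⁻³

Number density is [L]⁻³ = [E]³/(ℏc)³.
1 GeV³ → 1/(ℏc)³ × (1 GeV in J)³ = 1.31e47 m⁻³.
Convert the energy scale: 3.10e-3 eV³ = 3.10e-30 GeV³.
Result: 3.10e-30 × 1.31e47 = 4.06e17 m⁻³.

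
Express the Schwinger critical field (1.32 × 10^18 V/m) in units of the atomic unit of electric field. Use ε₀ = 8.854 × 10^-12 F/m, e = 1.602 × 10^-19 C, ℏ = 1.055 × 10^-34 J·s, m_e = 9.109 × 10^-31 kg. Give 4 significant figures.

atomic unit of electric field: E_au = E_h/(e a₀) = m_e²e⁵/((4πε₀)³ℏ⁴) = 5.131 × 10^11 V/m.
1.32 × 10^18 / 5.131 × 10^11 = 2.573 × 10^6

2.573 × 10^6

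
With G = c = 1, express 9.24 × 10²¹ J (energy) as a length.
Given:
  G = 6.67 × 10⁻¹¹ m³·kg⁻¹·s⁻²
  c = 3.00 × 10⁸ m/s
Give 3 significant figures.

Energy → length via G/c⁴.
9.24 × 10²¹ J × (G/c⁴) = 7.61 × 10⁻²³ m

7.61 × 10⁻²³ m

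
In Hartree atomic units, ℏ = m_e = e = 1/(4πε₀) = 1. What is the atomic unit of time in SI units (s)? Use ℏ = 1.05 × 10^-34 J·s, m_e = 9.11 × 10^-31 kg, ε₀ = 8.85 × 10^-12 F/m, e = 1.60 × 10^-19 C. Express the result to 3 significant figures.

2.40 × 10^-17 s

The unique combination of the constants set to 1 with dimensions of time is τ_au = (4πε₀)²ℏ³/(m_e e⁴).
E_h = 4.38 × 10^-18 J
ℏ/E_h = 2.40 × 10^-17 s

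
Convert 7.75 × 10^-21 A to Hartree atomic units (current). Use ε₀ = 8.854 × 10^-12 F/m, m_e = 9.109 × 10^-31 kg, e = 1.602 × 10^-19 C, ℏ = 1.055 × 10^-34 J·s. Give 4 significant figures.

atomic unit of electric current: I_au = e E_h/ℏ = m_e e⁵/((4πε₀)²ℏ³) = 6.612 × 10^-3 A.
7.75 × 10^-21 / 6.612 × 10^-3 = 1.172 × 10^-18

1.172 × 10^-18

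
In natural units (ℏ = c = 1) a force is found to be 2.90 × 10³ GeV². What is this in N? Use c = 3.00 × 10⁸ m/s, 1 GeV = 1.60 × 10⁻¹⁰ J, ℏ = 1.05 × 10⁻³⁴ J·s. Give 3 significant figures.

Force is [E]/[L] = [E]²/(ℏc); restore (ℏc)⁻¹.
1 GeV² → 1/(ℏc) × (1 GeV in J)² = 8.13 × 10⁵ N.
Result: 2.90 × 10³ × 8.13 × 10⁵ = 2.36 × 10⁹ N.

2.36 × 10⁹ N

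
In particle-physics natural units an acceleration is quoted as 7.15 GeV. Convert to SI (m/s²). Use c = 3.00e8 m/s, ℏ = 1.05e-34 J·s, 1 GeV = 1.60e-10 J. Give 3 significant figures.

3.27e33 m/s²

Acceleration is [L]/[T]² = c·[E]/ℏ.
1 GeV → c/ℏ × (1 GeV in J) = 4.57e32 m/s².
Result: 7.15 × 4.57e32 = 3.27e33 m/s².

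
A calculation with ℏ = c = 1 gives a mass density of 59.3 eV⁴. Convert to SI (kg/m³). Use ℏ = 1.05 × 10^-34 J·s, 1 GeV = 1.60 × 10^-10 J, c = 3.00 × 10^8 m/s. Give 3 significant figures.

1.38 × 10^-14 kg/m³

Mass density is [E]/(c²[L]³) = [E]⁴/(ℏ³c⁵).
1 GeV⁴ → 1/(ℏ³c⁵) × (1 GeV in J)⁴ = 2.33 × 10^20 kg/m³.
Convert the energy scale: 59.3 eV⁴ = 5.93 × 10^-35 GeV⁴.
Result: 5.93 × 10^-35 × 2.33 × 10^20 = 1.38 × 10^-14 kg/m³.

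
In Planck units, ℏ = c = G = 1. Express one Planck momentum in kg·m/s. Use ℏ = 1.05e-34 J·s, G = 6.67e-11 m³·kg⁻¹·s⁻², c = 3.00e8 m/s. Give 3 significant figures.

Dimensional analysis gives p_P = √(ℏc³/G).
  = √(42.5)
  = 6.52 kg·m/s

6.52 kg·m/s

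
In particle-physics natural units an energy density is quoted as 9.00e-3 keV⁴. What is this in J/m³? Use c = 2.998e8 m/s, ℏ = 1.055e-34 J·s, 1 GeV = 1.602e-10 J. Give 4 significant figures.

1.873e11 J/m³

[E]/[L]³ = [E]⁴/(ℏc)³; restore (ℏc)⁻³.
1 GeV⁴ → 1/(ℏc)³ × (1 GeV in J)⁴ = 2.082e37 J/m³.
Convert the energy scale: 9.00e-3 keV⁴ = 9.00e-27 GeV⁴.
Result: 9.00e-27 × 2.082e37 = 1.873e11 J/m³.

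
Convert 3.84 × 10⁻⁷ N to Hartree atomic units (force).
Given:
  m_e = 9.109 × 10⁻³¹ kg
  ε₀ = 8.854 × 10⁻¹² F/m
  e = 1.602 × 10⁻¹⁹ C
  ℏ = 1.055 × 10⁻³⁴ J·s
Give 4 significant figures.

atomic unit of force: F_au = E_h/a₀ = m_e²e⁶/((4πε₀)³ℏ⁴) = 8.220 × 10⁻⁸ N.
3.84 × 10⁻⁷ / 8.220 × 10⁻⁸ = 4.672

4.672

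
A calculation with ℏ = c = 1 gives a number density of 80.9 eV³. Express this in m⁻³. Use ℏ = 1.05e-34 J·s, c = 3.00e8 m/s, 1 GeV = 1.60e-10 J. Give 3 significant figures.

Number density is [L]⁻³ = [E]³/(ℏc)³.
1 GeV³ → 1/(ℏc)³ × (1 GeV in J)³ = 1.31e47 m⁻³.
Convert the energy scale: 80.9 eV³ = 8.09e-26 GeV³.
Result: 8.09e-26 × 1.31e47 = 1.06e22 m⁻³.

1.06e22 m⁻³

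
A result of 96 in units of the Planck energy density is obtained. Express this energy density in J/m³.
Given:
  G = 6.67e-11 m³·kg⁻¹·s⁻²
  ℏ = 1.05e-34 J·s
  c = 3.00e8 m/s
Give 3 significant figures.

4.49e115 J/m³

One Planck energy density: u_P = c⁷/(ℏG²) = 4.68e113 J/m³.
96 × 4.68e113 J/m³ = 4.49e115 J/m³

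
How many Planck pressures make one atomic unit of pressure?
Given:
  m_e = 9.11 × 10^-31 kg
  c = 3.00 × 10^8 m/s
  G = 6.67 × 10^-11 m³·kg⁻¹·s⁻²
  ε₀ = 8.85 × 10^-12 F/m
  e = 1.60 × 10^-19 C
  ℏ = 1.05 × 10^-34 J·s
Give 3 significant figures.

6.44 × 10^-101

atomic unit of pressure: P_au = E_h/a₀³ = m_e⁴e¹⁰/((4πε₀)⁵ℏ⁸) = 3.01 × 10^13 Pa
Planck pressure: p_P = c⁷/(ℏG²) = 4.68 × 10^113 Pa
ratio = 3.01 × 10^13 / 4.68 × 10^113 = 6.44 × 10^-101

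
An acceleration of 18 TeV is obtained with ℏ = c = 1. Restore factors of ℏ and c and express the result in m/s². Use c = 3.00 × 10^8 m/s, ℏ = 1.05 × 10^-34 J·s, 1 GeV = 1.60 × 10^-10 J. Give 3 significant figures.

8.23 × 10^36 m/s²

Acceleration is [L]/[T]² = c·[E]/ℏ.
1 GeV → c/ℏ × (1 GeV in J) = 4.57 × 10^32 m/s².
Convert the energy scale: 18 TeV = 1.80 × 10^4 GeV.
Result: 1.80 × 10^4 × 4.57 × 10^32 = 8.23 × 10^36 m/s².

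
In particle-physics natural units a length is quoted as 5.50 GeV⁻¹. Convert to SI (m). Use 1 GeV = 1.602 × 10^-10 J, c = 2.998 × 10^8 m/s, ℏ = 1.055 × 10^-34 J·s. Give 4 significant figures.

A length is [E]⁻¹ in ℏ=c=1; restore one factor of ℏc.
1 GeV⁻¹ → ℏc × (1 GeV in J)⁻¹ = 1.974 × 10^-16 m.
Result: 5.50 × 1.974 × 10^-16 = 1.086 × 10^-15 m.

1.086 × 10^-15 m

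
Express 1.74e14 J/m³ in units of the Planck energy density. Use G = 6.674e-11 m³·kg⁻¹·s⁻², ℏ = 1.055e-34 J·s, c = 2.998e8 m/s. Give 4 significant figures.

Planck energy density: u_P = c⁷/(ℏG²) = 4.632e113 J/m³.
1.74e14 / 4.632e113 = 3.756e-100

3.756e-100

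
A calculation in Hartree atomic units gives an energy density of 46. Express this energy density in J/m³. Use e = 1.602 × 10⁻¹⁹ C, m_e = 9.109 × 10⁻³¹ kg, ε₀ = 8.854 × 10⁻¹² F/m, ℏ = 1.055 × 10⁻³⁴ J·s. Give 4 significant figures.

One atomic unit of energy density: u_au = E_h/a₀³ = m_e⁴e¹⁰/((4πε₀)⁵ℏ⁸) = 2.929 × 10¹³ J/m³.
46 × 2.929 × 10¹³ J/m³ = 1.347 × 10¹⁵ J/m³

1.347 × 10¹⁵ J/m³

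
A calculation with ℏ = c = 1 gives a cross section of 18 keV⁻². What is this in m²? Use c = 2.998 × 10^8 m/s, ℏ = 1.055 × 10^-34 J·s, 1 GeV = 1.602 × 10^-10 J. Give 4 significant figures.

Area is [L]² = [E]⁻²·(ℏc)²; restore (ℏc)².
1 GeV⁻² → (ℏc)² × (1 GeV in J)⁻² = 3.898 × 10^-32 m².
Convert the energy scale: 18 keV⁻² = 1.80 × 10^13 GeV⁻².
Result: 1.80 × 10^13 × 3.898 × 10^-32 = 7.016 × 10^-19 m².

7.016 × 10^-19 m²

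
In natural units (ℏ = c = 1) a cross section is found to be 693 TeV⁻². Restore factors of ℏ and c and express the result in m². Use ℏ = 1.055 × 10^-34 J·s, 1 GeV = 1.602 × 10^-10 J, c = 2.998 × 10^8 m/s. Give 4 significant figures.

2.701 × 10^-35 m²

Area is [L]² = [E]⁻²·(ℏc)²; restore (ℏc)².
1 GeV⁻² → (ℏc)² × (1 GeV in J)⁻² = 3.898 × 10^-32 m².
Convert the energy scale: 693 TeV⁻² = 6.93 × 10^-4 GeV⁻².
Result: 6.93 × 10^-4 × 3.898 × 10^-32 = 2.701 × 10^-35 m².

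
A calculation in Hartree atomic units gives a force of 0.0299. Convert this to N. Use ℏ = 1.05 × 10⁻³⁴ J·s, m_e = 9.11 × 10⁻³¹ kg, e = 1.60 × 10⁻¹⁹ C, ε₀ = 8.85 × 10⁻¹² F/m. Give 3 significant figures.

2.49 × 10⁻⁹ N

One atomic unit of force: F_au = E_h/a₀ = m_e²e⁶/((4πε₀)³ℏ⁴) = 8.33 × 10⁻⁸ N.
0.0299 × 8.33 × 10⁻⁸ N = 2.49 × 10⁻⁹ N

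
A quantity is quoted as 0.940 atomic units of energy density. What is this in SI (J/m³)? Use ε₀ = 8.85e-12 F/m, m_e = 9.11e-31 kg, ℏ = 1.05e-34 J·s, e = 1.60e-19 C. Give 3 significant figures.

One atomic unit of energy density: u_au = E_h/a₀³ = m_e⁴e¹⁰/((4πε₀)⁵ℏ⁸) = 3.01e13 J/m³.
0.940 × 3.01e13 J/m³ = 2.83e13 J/m³

2.83e13 J/m³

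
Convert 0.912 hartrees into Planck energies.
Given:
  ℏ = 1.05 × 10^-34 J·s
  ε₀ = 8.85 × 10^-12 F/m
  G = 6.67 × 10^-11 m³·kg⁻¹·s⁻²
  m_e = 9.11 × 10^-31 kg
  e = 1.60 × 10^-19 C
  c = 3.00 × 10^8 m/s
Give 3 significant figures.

hartree: E_h = m_e e⁴/(4πε₀ℏ)² = 4.38 × 10^-18 J
Planck energy: E_P = √(ℏc⁵/G) = 1.96 × 10^9 J
0.912 × 4.38 × 10^-18 / 1.96 × 10^9 = 2.04 × 10^-27

2.04 × 10^-27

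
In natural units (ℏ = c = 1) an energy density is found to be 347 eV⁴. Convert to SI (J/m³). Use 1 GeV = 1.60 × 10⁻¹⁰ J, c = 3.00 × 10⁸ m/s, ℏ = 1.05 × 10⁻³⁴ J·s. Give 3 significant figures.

7.28 × 10³ J/m³

[E]/[L]³ = [E]⁴/(ℏc)³; restore (ℏc)⁻³.
1 GeV⁴ → 1/(ℏc)³ × (1 GeV in J)⁴ = 2.10 × 10³⁷ J/m³.
Convert the energy scale: 347 eV⁴ = 3.47 × 10⁻³⁴ GeV⁴.
Result: 3.47 × 10⁻³⁴ × 2.10 × 10³⁷ = 7.28 × 10³ J/m³.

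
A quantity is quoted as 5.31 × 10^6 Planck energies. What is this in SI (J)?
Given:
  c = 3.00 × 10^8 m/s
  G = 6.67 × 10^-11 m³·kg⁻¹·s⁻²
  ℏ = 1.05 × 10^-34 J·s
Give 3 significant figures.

1.04 × 10^16 J

One Planck energy: E_P = √(ℏc⁵/G) = 1.96 × 10^9 J.
5.31 × 10^6 × 1.96 × 10^9 J = 1.04 × 10^16 J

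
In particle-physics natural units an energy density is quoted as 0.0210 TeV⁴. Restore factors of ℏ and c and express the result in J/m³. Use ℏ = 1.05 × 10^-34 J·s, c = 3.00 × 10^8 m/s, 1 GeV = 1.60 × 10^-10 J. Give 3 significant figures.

[E]/[L]³ = [E]⁴/(ℏc)³; restore (ℏc)⁻³.
1 GeV⁴ → 1/(ℏc)³ × (1 GeV in J)⁴ = 2.10 × 10^37 J/m³.
Convert the energy scale: 0.0210 TeV⁴ = 2.10 × 10^10 GeV⁴.
Result: 2.10 × 10^10 × 2.10 × 10^37 = 4.40 × 10^47 J/m³.

4.40 × 10^47 J/m³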